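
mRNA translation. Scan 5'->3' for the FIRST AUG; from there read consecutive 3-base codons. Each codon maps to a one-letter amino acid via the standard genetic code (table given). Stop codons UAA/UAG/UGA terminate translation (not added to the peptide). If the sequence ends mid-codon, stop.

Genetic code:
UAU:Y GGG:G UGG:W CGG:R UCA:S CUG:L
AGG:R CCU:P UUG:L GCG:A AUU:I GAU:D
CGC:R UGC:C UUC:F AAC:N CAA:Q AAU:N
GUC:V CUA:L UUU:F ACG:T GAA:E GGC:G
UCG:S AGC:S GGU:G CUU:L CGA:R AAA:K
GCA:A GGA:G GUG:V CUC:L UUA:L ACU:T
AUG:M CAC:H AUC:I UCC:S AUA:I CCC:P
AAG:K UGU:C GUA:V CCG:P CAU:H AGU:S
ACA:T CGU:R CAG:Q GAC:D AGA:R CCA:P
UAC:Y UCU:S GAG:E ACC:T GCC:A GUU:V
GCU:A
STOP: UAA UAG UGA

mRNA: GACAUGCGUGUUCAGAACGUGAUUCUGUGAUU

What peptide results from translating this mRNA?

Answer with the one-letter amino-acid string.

Answer: MRVQNVIL

Derivation:
start AUG at pos 3
pos 3: AUG -> M; peptide=M
pos 6: CGU -> R; peptide=MR
pos 9: GUU -> V; peptide=MRV
pos 12: CAG -> Q; peptide=MRVQ
pos 15: AAC -> N; peptide=MRVQN
pos 18: GUG -> V; peptide=MRVQNV
pos 21: AUU -> I; peptide=MRVQNVI
pos 24: CUG -> L; peptide=MRVQNVIL
pos 27: UGA -> STOP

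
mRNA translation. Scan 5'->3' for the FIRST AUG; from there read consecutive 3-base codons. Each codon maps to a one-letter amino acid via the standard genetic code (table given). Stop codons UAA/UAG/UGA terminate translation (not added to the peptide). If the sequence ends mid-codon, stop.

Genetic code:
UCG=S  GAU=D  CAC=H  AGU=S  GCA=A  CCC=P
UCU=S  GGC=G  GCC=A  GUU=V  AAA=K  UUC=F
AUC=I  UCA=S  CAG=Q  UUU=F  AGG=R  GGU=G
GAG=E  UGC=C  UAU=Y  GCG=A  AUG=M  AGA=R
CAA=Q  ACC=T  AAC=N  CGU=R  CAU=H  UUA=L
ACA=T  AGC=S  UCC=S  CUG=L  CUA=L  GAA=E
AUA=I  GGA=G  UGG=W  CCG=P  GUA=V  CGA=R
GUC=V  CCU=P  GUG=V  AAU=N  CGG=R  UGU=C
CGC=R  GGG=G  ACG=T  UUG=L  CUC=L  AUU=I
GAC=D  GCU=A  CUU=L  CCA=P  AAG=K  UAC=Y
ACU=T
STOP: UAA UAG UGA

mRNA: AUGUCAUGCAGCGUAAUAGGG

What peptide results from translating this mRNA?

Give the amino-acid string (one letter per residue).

start AUG at pos 0
pos 0: AUG -> M; peptide=M
pos 3: UCA -> S; peptide=MS
pos 6: UGC -> C; peptide=MSC
pos 9: AGC -> S; peptide=MSCS
pos 12: GUA -> V; peptide=MSCSV
pos 15: AUA -> I; peptide=MSCSVI
pos 18: GGG -> G; peptide=MSCSVIG
pos 21: only 0 nt remain (<3), stop (end of mRNA)

Answer: MSCSVIG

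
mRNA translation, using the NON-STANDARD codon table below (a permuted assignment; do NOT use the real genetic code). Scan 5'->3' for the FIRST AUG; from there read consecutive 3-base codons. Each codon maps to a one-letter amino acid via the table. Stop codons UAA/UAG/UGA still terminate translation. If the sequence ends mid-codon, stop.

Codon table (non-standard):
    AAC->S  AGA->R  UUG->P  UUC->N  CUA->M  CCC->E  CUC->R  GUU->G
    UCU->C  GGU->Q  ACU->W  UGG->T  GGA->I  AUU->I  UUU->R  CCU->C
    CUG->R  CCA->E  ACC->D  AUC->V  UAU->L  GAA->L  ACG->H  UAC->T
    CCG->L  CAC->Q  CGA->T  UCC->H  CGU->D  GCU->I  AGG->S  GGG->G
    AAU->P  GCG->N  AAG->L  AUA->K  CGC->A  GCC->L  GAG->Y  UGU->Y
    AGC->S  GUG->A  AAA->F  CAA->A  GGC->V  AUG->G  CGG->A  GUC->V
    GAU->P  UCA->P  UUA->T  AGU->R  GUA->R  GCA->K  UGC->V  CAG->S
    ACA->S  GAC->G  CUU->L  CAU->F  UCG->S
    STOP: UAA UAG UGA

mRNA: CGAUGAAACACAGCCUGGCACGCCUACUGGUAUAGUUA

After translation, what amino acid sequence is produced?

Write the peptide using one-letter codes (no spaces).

start AUG at pos 2
pos 2: AUG -> G; peptide=G
pos 5: AAA -> F; peptide=GF
pos 8: CAC -> Q; peptide=GFQ
pos 11: AGC -> S; peptide=GFQS
pos 14: CUG -> R; peptide=GFQSR
pos 17: GCA -> K; peptide=GFQSRK
pos 20: CGC -> A; peptide=GFQSRKA
pos 23: CUA -> M; peptide=GFQSRKAM
pos 26: CUG -> R; peptide=GFQSRKAMR
pos 29: GUA -> R; peptide=GFQSRKAMRR
pos 32: UAG -> STOP

Answer: GFQSRKAMRR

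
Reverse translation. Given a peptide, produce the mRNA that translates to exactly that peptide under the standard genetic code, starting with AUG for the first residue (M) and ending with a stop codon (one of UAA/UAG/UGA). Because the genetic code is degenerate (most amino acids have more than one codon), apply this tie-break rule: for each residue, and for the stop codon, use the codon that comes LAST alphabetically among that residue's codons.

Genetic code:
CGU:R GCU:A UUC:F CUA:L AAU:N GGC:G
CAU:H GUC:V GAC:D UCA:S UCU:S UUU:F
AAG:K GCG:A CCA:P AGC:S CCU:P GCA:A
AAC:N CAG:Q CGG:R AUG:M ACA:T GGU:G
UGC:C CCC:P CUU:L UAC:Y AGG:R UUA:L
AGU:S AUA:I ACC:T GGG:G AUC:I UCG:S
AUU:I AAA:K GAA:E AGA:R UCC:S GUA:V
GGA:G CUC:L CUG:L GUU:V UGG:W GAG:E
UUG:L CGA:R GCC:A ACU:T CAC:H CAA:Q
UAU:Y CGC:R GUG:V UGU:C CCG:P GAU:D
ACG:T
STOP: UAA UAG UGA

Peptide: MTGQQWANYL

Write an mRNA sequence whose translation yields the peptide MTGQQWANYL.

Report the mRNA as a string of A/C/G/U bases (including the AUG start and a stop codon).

residue 1: M -> AUG (start codon)
residue 2: T codons sorted = ACA,ACC,ACG,ACU -> pick last = ACU
residue 3: G codons sorted = GGA,GGC,GGG,GGU -> pick last = GGU
residue 4: Q codons sorted = CAA,CAG -> pick last = CAG
residue 5: Q codons sorted = CAA,CAG -> pick last = CAG
residue 6: W -> UGG (only codon)
residue 7: A codons sorted = GCA,GCC,GCG,GCU -> pick last = GCU
residue 8: N codons sorted = AAC,AAU -> pick last = AAU
residue 9: Y codons sorted = UAC,UAU -> pick last = UAU
residue 10: L codons sorted = CUA,CUC,CUG,CUU,UUA,UUG -> pick last = UUG
terminator: stop codons sorted = UAA,UAG,UGA -> pick last = UGA

Answer: mRNA: AUGACUGGUCAGCAGUGGGCUAAUUAUUUGUGA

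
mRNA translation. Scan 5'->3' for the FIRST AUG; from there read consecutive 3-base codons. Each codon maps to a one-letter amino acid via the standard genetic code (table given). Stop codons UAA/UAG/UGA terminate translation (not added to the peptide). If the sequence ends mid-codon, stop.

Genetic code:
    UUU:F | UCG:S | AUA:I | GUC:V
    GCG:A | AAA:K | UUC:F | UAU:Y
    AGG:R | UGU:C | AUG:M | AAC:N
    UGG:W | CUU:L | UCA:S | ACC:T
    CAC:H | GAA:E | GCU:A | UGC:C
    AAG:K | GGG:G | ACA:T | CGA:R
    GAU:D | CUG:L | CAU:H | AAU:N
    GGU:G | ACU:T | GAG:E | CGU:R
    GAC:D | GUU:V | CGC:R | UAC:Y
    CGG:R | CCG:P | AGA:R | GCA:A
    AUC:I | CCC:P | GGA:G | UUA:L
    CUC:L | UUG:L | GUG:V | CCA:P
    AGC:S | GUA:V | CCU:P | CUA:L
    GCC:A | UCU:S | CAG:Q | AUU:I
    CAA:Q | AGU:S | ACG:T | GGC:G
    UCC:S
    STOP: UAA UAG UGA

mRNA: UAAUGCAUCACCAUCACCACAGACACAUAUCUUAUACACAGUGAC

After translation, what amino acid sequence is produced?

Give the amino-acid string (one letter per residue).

start AUG at pos 2
pos 2: AUG -> M; peptide=M
pos 5: CAU -> H; peptide=MH
pos 8: CAC -> H; peptide=MHH
pos 11: CAU -> H; peptide=MHHH
pos 14: CAC -> H; peptide=MHHHH
pos 17: CAC -> H; peptide=MHHHHH
pos 20: AGA -> R; peptide=MHHHHHR
pos 23: CAC -> H; peptide=MHHHHHRH
pos 26: AUA -> I; peptide=MHHHHHRHI
pos 29: UCU -> S; peptide=MHHHHHRHIS
pos 32: UAU -> Y; peptide=MHHHHHRHISY
pos 35: ACA -> T; peptide=MHHHHHRHISYT
pos 38: CAG -> Q; peptide=MHHHHHRHISYTQ
pos 41: UGA -> STOP

Answer: MHHHHHRHISYTQ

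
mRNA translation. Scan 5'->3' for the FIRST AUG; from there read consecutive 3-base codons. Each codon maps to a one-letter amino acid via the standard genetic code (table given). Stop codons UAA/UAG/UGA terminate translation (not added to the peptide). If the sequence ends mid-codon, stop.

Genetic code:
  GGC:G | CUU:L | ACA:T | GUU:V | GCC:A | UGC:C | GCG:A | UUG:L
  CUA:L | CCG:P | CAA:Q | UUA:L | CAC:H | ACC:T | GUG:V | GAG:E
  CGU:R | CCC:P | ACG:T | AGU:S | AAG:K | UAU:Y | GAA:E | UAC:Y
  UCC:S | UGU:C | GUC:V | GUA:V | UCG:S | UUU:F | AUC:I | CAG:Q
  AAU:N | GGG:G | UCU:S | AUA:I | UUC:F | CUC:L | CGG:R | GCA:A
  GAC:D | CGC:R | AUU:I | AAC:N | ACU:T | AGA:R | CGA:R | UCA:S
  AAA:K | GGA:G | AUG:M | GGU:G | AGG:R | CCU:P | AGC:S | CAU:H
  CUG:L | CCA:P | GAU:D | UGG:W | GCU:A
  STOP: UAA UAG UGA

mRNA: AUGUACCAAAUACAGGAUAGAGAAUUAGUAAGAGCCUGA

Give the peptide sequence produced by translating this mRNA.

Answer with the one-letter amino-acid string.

Answer: MYQIQDRELVRA

Derivation:
start AUG at pos 0
pos 0: AUG -> M; peptide=M
pos 3: UAC -> Y; peptide=MY
pos 6: CAA -> Q; peptide=MYQ
pos 9: AUA -> I; peptide=MYQI
pos 12: CAG -> Q; peptide=MYQIQ
pos 15: GAU -> D; peptide=MYQIQD
pos 18: AGA -> R; peptide=MYQIQDR
pos 21: GAA -> E; peptide=MYQIQDRE
pos 24: UUA -> L; peptide=MYQIQDREL
pos 27: GUA -> V; peptide=MYQIQDRELV
pos 30: AGA -> R; peptide=MYQIQDRELVR
pos 33: GCC -> A; peptide=MYQIQDRELVRA
pos 36: UGA -> STOP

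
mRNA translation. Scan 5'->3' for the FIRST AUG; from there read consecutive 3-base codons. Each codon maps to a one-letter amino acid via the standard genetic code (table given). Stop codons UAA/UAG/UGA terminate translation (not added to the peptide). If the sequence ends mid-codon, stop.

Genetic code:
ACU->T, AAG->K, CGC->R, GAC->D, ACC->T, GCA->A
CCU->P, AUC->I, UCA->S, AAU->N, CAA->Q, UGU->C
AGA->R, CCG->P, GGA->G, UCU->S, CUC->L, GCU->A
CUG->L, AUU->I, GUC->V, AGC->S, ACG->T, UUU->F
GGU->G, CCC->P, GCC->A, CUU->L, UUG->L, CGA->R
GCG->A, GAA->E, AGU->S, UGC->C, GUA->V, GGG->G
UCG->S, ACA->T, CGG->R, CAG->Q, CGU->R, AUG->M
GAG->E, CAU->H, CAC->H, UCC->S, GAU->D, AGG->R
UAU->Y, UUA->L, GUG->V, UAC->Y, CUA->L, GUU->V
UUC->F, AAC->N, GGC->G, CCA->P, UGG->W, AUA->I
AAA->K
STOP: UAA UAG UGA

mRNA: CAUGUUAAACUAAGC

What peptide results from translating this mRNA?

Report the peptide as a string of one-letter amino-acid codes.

Answer: MLN

Derivation:
start AUG at pos 1
pos 1: AUG -> M; peptide=M
pos 4: UUA -> L; peptide=ML
pos 7: AAC -> N; peptide=MLN
pos 10: UAA -> STOP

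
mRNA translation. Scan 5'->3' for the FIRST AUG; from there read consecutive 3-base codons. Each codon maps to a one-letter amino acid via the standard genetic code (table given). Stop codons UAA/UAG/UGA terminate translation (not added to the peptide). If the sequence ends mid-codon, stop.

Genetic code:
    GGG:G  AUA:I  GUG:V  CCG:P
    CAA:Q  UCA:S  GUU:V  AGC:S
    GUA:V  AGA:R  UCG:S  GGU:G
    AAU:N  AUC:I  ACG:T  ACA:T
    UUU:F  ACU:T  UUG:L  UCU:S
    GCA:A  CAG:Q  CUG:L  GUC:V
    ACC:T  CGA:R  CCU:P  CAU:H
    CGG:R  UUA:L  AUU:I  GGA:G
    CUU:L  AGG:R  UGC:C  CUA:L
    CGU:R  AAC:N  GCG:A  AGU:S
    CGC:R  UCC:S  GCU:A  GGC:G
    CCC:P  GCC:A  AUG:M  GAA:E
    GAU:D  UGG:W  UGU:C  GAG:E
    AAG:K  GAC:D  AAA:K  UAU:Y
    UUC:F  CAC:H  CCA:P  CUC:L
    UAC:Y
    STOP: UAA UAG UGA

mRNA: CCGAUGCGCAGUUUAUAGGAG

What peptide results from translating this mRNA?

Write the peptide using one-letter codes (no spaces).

start AUG at pos 3
pos 3: AUG -> M; peptide=M
pos 6: CGC -> R; peptide=MR
pos 9: AGU -> S; peptide=MRS
pos 12: UUA -> L; peptide=MRSL
pos 15: UAG -> STOP

Answer: MRSL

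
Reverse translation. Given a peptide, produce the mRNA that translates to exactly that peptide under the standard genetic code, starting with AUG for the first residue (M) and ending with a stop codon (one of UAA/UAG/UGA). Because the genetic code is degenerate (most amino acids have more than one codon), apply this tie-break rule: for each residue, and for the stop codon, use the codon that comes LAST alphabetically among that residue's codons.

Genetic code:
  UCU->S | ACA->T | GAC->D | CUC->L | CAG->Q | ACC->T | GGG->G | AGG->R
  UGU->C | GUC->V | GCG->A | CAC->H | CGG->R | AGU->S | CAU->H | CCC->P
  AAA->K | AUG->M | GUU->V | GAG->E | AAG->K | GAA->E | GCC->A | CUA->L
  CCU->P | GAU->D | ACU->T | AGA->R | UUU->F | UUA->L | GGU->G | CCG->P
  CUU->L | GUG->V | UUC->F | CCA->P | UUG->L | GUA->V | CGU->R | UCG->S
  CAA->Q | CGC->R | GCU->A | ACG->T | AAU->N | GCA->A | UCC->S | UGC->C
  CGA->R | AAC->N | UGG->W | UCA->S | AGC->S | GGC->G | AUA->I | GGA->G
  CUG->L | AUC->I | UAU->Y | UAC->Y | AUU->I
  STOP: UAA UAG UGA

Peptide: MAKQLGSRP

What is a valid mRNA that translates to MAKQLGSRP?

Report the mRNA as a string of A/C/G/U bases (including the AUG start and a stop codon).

residue 1: M -> AUG (start codon)
residue 2: A codons sorted = GCA,GCC,GCG,GCU -> pick last = GCU
residue 3: K codons sorted = AAA,AAG -> pick last = AAG
residue 4: Q codons sorted = CAA,CAG -> pick last = CAG
residue 5: L codons sorted = CUA,CUC,CUG,CUU,UUA,UUG -> pick last = UUG
residue 6: G codons sorted = GGA,GGC,GGG,GGU -> pick last = GGU
residue 7: S codons sorted = AGC,AGU,UCA,UCC,UCG,UCU -> pick last = UCU
residue 8: R codons sorted = AGA,AGG,CGA,CGC,CGG,CGU -> pick last = CGU
residue 9: P codons sorted = CCA,CCC,CCG,CCU -> pick last = CCU
terminator: stop codons sorted = UAA,UAG,UGA -> pick last = UGA

Answer: mRNA: AUGGCUAAGCAGUUGGGUUCUCGUCCUUGA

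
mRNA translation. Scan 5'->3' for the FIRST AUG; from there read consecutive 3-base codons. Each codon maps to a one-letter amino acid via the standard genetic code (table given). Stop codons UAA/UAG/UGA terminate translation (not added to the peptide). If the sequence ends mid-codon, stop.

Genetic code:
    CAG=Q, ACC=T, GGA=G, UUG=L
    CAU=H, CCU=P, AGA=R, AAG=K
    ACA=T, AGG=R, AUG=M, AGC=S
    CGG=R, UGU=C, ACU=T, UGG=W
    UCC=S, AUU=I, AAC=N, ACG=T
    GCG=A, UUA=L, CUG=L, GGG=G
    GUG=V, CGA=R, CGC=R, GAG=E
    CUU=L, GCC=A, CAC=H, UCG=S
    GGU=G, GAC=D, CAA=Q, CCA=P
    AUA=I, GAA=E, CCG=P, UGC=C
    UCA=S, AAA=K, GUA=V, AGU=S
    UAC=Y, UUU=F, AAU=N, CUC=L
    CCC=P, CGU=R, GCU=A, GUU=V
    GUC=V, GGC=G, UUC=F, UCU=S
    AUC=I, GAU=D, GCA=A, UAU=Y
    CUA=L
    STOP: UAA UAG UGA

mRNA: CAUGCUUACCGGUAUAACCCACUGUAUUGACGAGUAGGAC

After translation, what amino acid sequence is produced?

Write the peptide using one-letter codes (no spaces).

Answer: MLTGITHCIDE

Derivation:
start AUG at pos 1
pos 1: AUG -> M; peptide=M
pos 4: CUU -> L; peptide=ML
pos 7: ACC -> T; peptide=MLT
pos 10: GGU -> G; peptide=MLTG
pos 13: AUA -> I; peptide=MLTGI
pos 16: ACC -> T; peptide=MLTGIT
pos 19: CAC -> H; peptide=MLTGITH
pos 22: UGU -> C; peptide=MLTGITHC
pos 25: AUU -> I; peptide=MLTGITHCI
pos 28: GAC -> D; peptide=MLTGITHCID
pos 31: GAG -> E; peptide=MLTGITHCIDE
pos 34: UAG -> STOP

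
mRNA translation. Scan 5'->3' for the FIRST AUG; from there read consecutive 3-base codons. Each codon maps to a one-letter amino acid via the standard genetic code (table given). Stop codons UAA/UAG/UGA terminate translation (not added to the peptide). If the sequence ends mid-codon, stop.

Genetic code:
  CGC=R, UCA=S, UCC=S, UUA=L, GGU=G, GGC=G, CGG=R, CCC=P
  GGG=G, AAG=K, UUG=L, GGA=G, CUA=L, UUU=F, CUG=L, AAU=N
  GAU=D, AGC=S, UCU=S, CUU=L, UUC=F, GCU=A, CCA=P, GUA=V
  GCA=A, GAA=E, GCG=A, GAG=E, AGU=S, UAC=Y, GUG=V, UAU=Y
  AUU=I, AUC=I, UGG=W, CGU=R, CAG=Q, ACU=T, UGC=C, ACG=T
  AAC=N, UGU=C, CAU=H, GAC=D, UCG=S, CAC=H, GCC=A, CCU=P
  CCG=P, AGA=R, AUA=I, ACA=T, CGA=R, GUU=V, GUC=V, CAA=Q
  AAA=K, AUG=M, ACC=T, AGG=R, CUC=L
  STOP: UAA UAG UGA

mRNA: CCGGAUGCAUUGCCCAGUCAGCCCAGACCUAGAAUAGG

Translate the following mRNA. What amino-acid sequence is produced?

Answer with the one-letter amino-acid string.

start AUG at pos 4
pos 4: AUG -> M; peptide=M
pos 7: CAU -> H; peptide=MH
pos 10: UGC -> C; peptide=MHC
pos 13: CCA -> P; peptide=MHCP
pos 16: GUC -> V; peptide=MHCPV
pos 19: AGC -> S; peptide=MHCPVS
pos 22: CCA -> P; peptide=MHCPVSP
pos 25: GAC -> D; peptide=MHCPVSPD
pos 28: CUA -> L; peptide=MHCPVSPDL
pos 31: GAA -> E; peptide=MHCPVSPDLE
pos 34: UAG -> STOP

Answer: MHCPVSPDLE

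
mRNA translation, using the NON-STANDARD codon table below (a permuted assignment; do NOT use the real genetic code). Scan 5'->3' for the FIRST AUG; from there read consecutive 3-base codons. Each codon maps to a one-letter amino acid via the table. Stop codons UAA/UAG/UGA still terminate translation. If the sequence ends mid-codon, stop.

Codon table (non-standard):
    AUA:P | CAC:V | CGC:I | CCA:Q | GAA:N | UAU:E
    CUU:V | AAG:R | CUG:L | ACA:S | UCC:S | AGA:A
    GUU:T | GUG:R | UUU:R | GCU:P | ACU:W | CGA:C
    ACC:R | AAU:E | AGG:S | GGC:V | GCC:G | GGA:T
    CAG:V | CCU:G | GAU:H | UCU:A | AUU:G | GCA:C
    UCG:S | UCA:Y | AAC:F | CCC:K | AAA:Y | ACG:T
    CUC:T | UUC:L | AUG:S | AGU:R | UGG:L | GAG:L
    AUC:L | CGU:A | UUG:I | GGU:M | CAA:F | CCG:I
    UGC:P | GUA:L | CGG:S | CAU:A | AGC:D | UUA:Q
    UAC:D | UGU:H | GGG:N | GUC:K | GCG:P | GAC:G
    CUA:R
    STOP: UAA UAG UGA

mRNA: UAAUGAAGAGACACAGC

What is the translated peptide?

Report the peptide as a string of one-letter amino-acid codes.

start AUG at pos 2
pos 2: AUG -> S; peptide=S
pos 5: AAG -> R; peptide=SR
pos 8: AGA -> A; peptide=SRA
pos 11: CAC -> V; peptide=SRAV
pos 14: AGC -> D; peptide=SRAVD
pos 17: only 0 nt remain (<3), stop (end of mRNA)

Answer: SRAVD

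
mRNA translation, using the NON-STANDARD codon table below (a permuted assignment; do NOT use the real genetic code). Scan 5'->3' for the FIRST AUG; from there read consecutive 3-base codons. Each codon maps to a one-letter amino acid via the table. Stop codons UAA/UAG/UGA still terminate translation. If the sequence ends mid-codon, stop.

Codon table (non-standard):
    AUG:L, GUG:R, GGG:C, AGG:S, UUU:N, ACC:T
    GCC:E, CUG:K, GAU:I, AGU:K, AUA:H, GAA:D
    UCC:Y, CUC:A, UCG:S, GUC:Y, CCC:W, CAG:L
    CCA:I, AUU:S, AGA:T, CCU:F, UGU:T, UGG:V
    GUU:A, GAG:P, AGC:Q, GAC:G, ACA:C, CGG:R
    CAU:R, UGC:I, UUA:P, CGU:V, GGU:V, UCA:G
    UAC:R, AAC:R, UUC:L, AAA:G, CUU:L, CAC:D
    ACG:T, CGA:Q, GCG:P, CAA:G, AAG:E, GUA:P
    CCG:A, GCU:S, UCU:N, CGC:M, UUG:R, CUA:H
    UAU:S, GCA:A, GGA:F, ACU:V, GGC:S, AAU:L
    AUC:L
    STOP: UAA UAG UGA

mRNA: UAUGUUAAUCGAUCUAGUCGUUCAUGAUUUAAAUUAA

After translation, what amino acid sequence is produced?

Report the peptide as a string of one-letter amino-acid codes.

start AUG at pos 1
pos 1: AUG -> L; peptide=L
pos 4: UUA -> P; peptide=LP
pos 7: AUC -> L; peptide=LPL
pos 10: GAU -> I; peptide=LPLI
pos 13: CUA -> H; peptide=LPLIH
pos 16: GUC -> Y; peptide=LPLIHY
pos 19: GUU -> A; peptide=LPLIHYA
pos 22: CAU -> R; peptide=LPLIHYAR
pos 25: GAU -> I; peptide=LPLIHYARI
pos 28: UUA -> P; peptide=LPLIHYARIP
pos 31: AAU -> L; peptide=LPLIHYARIPL
pos 34: UAA -> STOP

Answer: LPLIHYARIPL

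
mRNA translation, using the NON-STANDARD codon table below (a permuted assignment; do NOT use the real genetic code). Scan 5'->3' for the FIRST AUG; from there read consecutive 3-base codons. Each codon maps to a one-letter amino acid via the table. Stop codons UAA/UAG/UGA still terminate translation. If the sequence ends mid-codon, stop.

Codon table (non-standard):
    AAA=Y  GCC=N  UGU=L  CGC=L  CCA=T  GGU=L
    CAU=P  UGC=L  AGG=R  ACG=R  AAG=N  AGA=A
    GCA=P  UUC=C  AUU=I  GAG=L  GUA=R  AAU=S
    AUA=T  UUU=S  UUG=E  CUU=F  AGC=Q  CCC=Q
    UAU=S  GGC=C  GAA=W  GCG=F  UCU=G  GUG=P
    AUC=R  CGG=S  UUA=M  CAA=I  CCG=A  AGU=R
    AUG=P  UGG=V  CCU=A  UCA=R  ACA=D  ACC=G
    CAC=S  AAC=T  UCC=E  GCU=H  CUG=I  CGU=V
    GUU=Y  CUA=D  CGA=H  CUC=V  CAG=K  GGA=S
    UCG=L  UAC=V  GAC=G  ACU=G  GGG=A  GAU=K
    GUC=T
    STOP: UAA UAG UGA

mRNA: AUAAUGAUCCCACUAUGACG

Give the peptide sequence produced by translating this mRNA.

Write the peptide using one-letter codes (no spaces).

Answer: PRTD

Derivation:
start AUG at pos 3
pos 3: AUG -> P; peptide=P
pos 6: AUC -> R; peptide=PR
pos 9: CCA -> T; peptide=PRT
pos 12: CUA -> D; peptide=PRTD
pos 15: UGA -> STOP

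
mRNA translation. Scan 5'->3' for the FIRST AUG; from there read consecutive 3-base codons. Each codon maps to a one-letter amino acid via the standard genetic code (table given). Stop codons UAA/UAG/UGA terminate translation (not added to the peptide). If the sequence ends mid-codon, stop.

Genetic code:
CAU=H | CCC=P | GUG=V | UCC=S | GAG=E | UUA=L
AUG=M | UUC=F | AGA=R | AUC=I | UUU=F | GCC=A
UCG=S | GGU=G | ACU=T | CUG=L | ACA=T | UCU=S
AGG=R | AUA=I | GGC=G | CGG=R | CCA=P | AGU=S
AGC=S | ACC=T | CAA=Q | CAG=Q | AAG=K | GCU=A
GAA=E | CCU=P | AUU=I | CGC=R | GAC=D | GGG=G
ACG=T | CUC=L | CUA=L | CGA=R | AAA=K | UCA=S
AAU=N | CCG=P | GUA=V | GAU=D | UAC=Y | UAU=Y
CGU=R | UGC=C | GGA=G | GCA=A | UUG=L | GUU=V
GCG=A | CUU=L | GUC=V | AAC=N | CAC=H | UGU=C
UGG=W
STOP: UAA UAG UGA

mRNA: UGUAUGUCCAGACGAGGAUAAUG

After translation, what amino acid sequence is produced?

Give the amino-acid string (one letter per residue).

start AUG at pos 3
pos 3: AUG -> M; peptide=M
pos 6: UCC -> S; peptide=MS
pos 9: AGA -> R; peptide=MSR
pos 12: CGA -> R; peptide=MSRR
pos 15: GGA -> G; peptide=MSRRG
pos 18: UAA -> STOP

Answer: MSRRG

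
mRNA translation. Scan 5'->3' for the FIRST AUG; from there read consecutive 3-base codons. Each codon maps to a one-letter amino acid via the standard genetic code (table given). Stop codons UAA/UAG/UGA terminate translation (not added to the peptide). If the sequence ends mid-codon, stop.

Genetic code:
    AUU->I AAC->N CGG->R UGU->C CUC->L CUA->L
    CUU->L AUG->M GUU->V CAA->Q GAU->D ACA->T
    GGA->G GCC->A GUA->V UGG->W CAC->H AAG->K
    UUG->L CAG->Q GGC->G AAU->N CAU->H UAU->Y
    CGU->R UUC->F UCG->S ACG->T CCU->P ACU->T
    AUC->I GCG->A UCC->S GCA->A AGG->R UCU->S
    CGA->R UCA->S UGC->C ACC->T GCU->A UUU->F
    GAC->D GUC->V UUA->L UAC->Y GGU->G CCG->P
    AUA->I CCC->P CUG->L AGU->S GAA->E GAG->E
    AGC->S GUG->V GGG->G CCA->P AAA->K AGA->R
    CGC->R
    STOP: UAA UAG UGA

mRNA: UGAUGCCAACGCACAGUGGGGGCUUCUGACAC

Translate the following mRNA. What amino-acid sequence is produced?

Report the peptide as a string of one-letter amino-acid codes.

Answer: MPTHSGGF

Derivation:
start AUG at pos 2
pos 2: AUG -> M; peptide=M
pos 5: CCA -> P; peptide=MP
pos 8: ACG -> T; peptide=MPT
pos 11: CAC -> H; peptide=MPTH
pos 14: AGU -> S; peptide=MPTHS
pos 17: GGG -> G; peptide=MPTHSG
pos 20: GGC -> G; peptide=MPTHSGG
pos 23: UUC -> F; peptide=MPTHSGGF
pos 26: UGA -> STOP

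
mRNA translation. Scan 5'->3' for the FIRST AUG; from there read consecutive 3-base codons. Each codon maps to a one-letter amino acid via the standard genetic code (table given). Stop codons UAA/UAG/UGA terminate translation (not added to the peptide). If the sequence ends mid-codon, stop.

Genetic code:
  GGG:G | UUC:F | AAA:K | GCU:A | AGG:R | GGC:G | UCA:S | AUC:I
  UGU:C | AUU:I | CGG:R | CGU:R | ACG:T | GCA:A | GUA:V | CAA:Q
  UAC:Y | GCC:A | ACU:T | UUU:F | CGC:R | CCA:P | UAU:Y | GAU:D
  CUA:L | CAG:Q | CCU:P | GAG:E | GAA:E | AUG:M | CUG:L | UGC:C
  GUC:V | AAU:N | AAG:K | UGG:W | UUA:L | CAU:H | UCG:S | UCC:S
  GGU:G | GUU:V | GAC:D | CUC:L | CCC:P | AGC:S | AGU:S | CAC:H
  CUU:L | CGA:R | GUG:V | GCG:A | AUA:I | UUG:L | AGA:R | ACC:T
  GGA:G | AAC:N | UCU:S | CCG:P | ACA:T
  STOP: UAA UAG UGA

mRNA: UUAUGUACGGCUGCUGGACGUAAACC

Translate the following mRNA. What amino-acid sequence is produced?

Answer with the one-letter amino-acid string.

Answer: MYGCWT

Derivation:
start AUG at pos 2
pos 2: AUG -> M; peptide=M
pos 5: UAC -> Y; peptide=MY
pos 8: GGC -> G; peptide=MYG
pos 11: UGC -> C; peptide=MYGC
pos 14: UGG -> W; peptide=MYGCW
pos 17: ACG -> T; peptide=MYGCWT
pos 20: UAA -> STOP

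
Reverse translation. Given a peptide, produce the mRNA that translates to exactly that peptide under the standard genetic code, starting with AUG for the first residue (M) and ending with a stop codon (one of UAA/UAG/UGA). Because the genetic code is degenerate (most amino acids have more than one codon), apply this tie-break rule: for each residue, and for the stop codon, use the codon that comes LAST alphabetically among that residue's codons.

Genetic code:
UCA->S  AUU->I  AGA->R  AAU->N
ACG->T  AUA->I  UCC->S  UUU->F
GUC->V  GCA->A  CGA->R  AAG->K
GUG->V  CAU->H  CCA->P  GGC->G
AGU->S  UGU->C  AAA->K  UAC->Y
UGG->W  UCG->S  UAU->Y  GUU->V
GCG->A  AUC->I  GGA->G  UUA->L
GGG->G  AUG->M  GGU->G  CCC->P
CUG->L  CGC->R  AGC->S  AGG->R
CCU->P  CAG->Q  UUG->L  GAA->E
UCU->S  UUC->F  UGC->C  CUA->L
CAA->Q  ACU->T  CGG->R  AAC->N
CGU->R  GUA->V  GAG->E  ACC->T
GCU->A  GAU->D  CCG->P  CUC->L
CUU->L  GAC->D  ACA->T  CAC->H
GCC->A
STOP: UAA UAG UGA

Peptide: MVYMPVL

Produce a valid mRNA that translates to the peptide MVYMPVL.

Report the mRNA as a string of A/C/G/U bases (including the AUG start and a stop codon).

residue 1: M -> AUG (start codon)
residue 2: V codons sorted = GUA,GUC,GUG,GUU -> pick last = GUU
residue 3: Y codons sorted = UAC,UAU -> pick last = UAU
residue 4: M -> AUG (only codon)
residue 5: P codons sorted = CCA,CCC,CCG,CCU -> pick last = CCU
residue 6: V codons sorted = GUA,GUC,GUG,GUU -> pick last = GUU
residue 7: L codons sorted = CUA,CUC,CUG,CUU,UUA,UUG -> pick last = UUG
terminator: stop codons sorted = UAA,UAG,UGA -> pick last = UGA

Answer: mRNA: AUGGUUUAUAUGCCUGUUUUGUGA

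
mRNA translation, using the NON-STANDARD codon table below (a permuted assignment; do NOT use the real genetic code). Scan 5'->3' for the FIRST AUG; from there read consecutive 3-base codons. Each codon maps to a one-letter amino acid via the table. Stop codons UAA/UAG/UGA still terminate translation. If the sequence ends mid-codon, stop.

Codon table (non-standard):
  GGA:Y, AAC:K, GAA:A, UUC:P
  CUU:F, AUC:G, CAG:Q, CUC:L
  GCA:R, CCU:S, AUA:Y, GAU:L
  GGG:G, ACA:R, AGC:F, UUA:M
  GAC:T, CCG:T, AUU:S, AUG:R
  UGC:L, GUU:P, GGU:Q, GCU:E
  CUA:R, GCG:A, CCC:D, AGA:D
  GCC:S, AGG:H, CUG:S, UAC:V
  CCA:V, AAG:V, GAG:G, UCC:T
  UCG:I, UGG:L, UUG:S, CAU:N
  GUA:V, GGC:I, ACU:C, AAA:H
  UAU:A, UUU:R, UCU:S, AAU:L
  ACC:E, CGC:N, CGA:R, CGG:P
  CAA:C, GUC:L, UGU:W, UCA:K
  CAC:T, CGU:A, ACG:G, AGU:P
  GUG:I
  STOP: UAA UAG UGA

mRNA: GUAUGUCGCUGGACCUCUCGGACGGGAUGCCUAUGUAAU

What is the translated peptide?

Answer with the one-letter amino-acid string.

Answer: RISTLITGRSR

Derivation:
start AUG at pos 2
pos 2: AUG -> R; peptide=R
pos 5: UCG -> I; peptide=RI
pos 8: CUG -> S; peptide=RIS
pos 11: GAC -> T; peptide=RIST
pos 14: CUC -> L; peptide=RISTL
pos 17: UCG -> I; peptide=RISTLI
pos 20: GAC -> T; peptide=RISTLIT
pos 23: GGG -> G; peptide=RISTLITG
pos 26: AUG -> R; peptide=RISTLITGR
pos 29: CCU -> S; peptide=RISTLITGRS
pos 32: AUG -> R; peptide=RISTLITGRSR
pos 35: UAA -> STOP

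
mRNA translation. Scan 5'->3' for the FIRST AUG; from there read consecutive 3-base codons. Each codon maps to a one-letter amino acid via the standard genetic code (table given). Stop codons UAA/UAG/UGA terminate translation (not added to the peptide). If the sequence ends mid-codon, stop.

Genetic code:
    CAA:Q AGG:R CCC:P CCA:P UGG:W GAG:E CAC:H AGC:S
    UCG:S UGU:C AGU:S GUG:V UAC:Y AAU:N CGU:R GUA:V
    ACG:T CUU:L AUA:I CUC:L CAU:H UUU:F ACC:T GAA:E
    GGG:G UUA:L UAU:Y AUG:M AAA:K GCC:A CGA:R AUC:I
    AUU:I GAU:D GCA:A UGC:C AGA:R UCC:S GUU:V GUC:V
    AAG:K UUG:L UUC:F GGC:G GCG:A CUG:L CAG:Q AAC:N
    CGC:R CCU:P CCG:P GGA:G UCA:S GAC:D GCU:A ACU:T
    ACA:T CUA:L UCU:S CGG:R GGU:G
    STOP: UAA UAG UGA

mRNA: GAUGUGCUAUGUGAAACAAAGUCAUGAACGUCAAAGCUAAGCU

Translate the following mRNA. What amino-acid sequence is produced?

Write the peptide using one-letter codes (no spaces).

Answer: MCYVKQSHERQS

Derivation:
start AUG at pos 1
pos 1: AUG -> M; peptide=M
pos 4: UGC -> C; peptide=MC
pos 7: UAU -> Y; peptide=MCY
pos 10: GUG -> V; peptide=MCYV
pos 13: AAA -> K; peptide=MCYVK
pos 16: CAA -> Q; peptide=MCYVKQ
pos 19: AGU -> S; peptide=MCYVKQS
pos 22: CAU -> H; peptide=MCYVKQSH
pos 25: GAA -> E; peptide=MCYVKQSHE
pos 28: CGU -> R; peptide=MCYVKQSHER
pos 31: CAA -> Q; peptide=MCYVKQSHERQ
pos 34: AGC -> S; peptide=MCYVKQSHERQS
pos 37: UAA -> STOP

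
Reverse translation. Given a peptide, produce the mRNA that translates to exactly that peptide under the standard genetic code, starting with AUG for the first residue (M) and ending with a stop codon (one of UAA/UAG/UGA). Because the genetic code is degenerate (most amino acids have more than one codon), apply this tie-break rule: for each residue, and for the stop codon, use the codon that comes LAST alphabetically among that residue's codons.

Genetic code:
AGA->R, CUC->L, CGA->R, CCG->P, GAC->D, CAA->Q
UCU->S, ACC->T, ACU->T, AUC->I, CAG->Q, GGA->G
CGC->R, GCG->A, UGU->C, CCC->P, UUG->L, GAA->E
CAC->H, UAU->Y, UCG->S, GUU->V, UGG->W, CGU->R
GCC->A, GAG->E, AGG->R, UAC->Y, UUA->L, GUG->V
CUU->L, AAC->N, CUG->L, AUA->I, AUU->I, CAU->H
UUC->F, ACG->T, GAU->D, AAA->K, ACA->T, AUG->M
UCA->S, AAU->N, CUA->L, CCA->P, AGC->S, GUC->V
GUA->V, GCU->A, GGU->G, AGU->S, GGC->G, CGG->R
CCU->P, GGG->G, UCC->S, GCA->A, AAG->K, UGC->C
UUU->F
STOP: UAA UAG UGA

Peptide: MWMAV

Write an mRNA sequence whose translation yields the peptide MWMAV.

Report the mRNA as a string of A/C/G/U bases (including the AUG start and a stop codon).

Answer: mRNA: AUGUGGAUGGCUGUUUGA

Derivation:
residue 1: M -> AUG (start codon)
residue 2: W -> UGG (only codon)
residue 3: M -> AUG (only codon)
residue 4: A codons sorted = GCA,GCC,GCG,GCU -> pick last = GCU
residue 5: V codons sorted = GUA,GUC,GUG,GUU -> pick last = GUU
terminator: stop codons sorted = UAA,UAG,UGA -> pick last = UGA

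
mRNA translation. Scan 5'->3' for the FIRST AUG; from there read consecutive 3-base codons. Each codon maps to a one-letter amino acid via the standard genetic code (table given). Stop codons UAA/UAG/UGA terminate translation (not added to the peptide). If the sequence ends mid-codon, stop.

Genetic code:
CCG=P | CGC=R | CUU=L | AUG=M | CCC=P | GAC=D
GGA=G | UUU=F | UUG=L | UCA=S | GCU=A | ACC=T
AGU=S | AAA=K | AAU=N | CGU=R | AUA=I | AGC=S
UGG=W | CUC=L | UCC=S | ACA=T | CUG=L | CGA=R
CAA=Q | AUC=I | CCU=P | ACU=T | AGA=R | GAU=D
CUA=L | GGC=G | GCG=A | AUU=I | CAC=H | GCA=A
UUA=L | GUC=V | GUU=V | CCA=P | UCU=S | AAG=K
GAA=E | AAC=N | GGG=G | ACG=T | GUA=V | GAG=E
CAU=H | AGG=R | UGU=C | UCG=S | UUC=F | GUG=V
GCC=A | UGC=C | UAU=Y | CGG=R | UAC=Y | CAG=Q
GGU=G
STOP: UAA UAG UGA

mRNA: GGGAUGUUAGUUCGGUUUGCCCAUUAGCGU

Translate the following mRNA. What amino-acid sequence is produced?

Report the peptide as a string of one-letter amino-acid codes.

start AUG at pos 3
pos 3: AUG -> M; peptide=M
pos 6: UUA -> L; peptide=ML
pos 9: GUU -> V; peptide=MLV
pos 12: CGG -> R; peptide=MLVR
pos 15: UUU -> F; peptide=MLVRF
pos 18: GCC -> A; peptide=MLVRFA
pos 21: CAU -> H; peptide=MLVRFAH
pos 24: UAG -> STOP

Answer: MLVRFAH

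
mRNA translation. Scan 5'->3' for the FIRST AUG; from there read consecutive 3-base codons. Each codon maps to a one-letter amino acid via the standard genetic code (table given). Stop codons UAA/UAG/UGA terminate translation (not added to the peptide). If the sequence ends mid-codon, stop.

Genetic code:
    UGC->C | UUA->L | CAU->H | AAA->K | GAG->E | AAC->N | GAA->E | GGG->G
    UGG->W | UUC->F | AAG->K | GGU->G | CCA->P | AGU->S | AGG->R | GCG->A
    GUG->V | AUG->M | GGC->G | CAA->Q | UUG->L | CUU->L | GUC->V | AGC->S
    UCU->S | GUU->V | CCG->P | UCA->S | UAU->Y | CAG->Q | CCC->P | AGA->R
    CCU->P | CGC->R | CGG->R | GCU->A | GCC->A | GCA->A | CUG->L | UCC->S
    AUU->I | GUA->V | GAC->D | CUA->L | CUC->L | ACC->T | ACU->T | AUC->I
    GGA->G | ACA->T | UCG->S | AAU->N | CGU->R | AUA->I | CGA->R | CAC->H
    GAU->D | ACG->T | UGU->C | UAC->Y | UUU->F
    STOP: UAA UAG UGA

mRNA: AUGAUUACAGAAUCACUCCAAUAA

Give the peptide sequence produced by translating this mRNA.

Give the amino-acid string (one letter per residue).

start AUG at pos 0
pos 0: AUG -> M; peptide=M
pos 3: AUU -> I; peptide=MI
pos 6: ACA -> T; peptide=MIT
pos 9: GAA -> E; peptide=MITE
pos 12: UCA -> S; peptide=MITES
pos 15: CUC -> L; peptide=MITESL
pos 18: CAA -> Q; peptide=MITESLQ
pos 21: UAA -> STOP

Answer: MITESLQ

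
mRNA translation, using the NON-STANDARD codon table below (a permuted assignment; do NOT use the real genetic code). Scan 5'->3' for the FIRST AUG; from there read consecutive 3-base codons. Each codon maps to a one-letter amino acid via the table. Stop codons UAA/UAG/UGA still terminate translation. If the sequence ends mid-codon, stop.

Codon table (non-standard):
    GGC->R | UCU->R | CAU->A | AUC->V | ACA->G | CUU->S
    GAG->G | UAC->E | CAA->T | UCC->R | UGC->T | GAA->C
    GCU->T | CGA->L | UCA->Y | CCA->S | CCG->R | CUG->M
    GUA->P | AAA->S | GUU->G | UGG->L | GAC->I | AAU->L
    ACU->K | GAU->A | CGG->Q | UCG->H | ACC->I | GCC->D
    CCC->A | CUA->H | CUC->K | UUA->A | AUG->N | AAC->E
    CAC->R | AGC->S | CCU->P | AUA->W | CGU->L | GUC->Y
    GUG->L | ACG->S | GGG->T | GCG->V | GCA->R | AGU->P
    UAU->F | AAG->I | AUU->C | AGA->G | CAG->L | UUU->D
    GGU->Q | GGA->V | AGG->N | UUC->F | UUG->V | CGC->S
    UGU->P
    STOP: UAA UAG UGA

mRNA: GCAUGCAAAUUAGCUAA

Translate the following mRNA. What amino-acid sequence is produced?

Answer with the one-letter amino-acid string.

Answer: NTCS

Derivation:
start AUG at pos 2
pos 2: AUG -> N; peptide=N
pos 5: CAA -> T; peptide=NT
pos 8: AUU -> C; peptide=NTC
pos 11: AGC -> S; peptide=NTCS
pos 14: UAA -> STOP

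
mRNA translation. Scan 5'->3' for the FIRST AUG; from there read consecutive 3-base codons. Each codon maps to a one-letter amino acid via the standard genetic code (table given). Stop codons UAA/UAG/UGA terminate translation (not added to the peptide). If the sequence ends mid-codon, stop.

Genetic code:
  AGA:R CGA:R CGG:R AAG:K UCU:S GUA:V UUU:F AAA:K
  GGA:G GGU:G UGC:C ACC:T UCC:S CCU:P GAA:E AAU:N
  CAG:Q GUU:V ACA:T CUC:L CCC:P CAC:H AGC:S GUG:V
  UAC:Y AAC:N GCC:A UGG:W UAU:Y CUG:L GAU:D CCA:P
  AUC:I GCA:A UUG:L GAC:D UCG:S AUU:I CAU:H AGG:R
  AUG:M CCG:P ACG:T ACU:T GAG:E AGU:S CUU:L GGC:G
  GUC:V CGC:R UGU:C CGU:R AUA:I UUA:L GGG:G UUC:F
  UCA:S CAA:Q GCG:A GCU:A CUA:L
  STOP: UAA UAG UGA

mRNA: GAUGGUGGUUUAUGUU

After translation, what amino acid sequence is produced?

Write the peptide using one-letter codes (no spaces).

start AUG at pos 1
pos 1: AUG -> M; peptide=M
pos 4: GUG -> V; peptide=MV
pos 7: GUU -> V; peptide=MVV
pos 10: UAU -> Y; peptide=MVVY
pos 13: GUU -> V; peptide=MVVYV
pos 16: only 0 nt remain (<3), stop (end of mRNA)

Answer: MVVYV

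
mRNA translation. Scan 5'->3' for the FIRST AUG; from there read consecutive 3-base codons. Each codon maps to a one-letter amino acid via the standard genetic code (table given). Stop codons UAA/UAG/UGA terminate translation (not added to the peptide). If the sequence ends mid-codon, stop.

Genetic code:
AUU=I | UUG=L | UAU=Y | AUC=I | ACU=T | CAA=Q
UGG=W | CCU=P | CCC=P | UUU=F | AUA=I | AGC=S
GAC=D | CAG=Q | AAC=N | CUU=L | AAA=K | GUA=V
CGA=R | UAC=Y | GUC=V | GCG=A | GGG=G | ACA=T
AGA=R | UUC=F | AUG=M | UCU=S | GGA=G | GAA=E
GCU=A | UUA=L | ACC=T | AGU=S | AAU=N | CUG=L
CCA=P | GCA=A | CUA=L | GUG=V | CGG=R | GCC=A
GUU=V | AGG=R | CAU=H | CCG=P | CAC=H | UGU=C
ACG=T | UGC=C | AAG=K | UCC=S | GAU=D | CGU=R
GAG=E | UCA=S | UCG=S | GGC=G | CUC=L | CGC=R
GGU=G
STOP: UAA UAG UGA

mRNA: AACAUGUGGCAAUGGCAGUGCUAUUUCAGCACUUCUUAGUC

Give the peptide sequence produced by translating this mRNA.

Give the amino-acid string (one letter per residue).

start AUG at pos 3
pos 3: AUG -> M; peptide=M
pos 6: UGG -> W; peptide=MW
pos 9: CAA -> Q; peptide=MWQ
pos 12: UGG -> W; peptide=MWQW
pos 15: CAG -> Q; peptide=MWQWQ
pos 18: UGC -> C; peptide=MWQWQC
pos 21: UAU -> Y; peptide=MWQWQCY
pos 24: UUC -> F; peptide=MWQWQCYF
pos 27: AGC -> S; peptide=MWQWQCYFS
pos 30: ACU -> T; peptide=MWQWQCYFST
pos 33: UCU -> S; peptide=MWQWQCYFSTS
pos 36: UAG -> STOP

Answer: MWQWQCYFSTS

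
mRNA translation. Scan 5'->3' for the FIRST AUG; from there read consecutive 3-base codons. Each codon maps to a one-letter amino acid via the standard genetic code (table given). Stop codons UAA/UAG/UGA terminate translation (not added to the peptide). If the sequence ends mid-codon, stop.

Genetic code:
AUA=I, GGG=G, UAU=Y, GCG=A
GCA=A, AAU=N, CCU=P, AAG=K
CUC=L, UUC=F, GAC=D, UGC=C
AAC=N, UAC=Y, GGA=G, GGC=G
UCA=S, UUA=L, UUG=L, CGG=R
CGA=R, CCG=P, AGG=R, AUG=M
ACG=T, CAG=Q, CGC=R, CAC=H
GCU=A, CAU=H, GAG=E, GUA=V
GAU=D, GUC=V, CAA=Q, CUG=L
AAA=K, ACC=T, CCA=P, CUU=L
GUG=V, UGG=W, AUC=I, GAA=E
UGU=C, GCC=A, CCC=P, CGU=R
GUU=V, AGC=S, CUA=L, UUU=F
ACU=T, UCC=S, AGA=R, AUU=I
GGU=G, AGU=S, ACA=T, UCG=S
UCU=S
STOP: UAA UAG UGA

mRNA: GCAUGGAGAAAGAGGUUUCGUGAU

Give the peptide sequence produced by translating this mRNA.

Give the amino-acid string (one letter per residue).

Answer: MEKEVS

Derivation:
start AUG at pos 2
pos 2: AUG -> M; peptide=M
pos 5: GAG -> E; peptide=ME
pos 8: AAA -> K; peptide=MEK
pos 11: GAG -> E; peptide=MEKE
pos 14: GUU -> V; peptide=MEKEV
pos 17: UCG -> S; peptide=MEKEVS
pos 20: UGA -> STOP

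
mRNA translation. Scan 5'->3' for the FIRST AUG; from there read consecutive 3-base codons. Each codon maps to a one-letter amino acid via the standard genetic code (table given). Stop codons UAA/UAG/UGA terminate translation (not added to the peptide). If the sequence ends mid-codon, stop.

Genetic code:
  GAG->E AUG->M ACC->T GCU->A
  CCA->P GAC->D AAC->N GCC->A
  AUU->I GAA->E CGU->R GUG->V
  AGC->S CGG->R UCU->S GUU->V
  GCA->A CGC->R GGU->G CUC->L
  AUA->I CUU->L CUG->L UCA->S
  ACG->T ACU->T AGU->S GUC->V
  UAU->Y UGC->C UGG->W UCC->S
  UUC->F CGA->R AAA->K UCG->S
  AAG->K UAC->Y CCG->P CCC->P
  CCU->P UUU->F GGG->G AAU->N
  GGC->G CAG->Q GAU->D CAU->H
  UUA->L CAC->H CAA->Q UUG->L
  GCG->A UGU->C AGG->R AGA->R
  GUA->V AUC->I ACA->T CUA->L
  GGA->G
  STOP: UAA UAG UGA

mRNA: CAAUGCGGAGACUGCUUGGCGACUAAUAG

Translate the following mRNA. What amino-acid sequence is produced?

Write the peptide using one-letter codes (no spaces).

start AUG at pos 2
pos 2: AUG -> M; peptide=M
pos 5: CGG -> R; peptide=MR
pos 8: AGA -> R; peptide=MRR
pos 11: CUG -> L; peptide=MRRL
pos 14: CUU -> L; peptide=MRRLL
pos 17: GGC -> G; peptide=MRRLLG
pos 20: GAC -> D; peptide=MRRLLGD
pos 23: UAA -> STOP

Answer: MRRLLGD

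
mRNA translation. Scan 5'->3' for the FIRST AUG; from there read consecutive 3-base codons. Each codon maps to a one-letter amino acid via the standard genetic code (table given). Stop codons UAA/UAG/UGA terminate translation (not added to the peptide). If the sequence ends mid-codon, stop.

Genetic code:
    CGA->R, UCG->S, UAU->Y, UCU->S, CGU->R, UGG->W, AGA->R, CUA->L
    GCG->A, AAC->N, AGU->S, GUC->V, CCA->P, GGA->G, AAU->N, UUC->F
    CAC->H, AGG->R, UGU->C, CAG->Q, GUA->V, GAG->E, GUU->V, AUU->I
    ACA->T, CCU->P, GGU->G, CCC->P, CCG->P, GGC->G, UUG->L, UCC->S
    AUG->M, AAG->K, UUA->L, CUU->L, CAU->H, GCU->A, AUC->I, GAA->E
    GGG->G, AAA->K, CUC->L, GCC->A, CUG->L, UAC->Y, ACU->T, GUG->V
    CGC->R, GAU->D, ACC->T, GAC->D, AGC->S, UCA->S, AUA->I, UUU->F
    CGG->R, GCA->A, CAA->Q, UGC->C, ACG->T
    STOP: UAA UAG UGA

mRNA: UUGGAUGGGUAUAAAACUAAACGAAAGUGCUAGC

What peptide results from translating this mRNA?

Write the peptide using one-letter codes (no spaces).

start AUG at pos 4
pos 4: AUG -> M; peptide=M
pos 7: GGU -> G; peptide=MG
pos 10: AUA -> I; peptide=MGI
pos 13: AAA -> K; peptide=MGIK
pos 16: CUA -> L; peptide=MGIKL
pos 19: AAC -> N; peptide=MGIKLN
pos 22: GAA -> E; peptide=MGIKLNE
pos 25: AGU -> S; peptide=MGIKLNES
pos 28: GCU -> A; peptide=MGIKLNESA
pos 31: AGC -> S; peptide=MGIKLNESAS
pos 34: only 0 nt remain (<3), stop (end of mRNA)

Answer: MGIKLNESAS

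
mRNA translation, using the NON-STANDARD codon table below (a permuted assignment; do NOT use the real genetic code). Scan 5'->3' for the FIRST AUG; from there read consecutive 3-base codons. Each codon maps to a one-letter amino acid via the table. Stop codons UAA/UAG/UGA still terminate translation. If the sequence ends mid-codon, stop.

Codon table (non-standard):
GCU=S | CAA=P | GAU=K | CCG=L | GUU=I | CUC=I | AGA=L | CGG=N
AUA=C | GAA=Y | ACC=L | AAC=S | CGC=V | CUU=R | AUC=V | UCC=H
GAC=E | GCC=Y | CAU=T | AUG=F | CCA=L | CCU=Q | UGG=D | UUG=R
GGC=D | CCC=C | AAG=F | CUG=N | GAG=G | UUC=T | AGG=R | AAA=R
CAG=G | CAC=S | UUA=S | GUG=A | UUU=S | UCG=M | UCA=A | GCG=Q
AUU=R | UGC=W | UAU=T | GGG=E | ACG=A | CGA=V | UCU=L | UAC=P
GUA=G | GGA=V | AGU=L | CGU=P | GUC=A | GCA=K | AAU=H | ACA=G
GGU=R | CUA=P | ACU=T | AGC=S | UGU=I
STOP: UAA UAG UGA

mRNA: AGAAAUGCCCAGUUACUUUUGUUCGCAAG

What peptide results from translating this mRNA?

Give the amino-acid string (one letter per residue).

Answer: FCLPSIMP

Derivation:
start AUG at pos 4
pos 4: AUG -> F; peptide=F
pos 7: CCC -> C; peptide=FC
pos 10: AGU -> L; peptide=FCL
pos 13: UAC -> P; peptide=FCLP
pos 16: UUU -> S; peptide=FCLPS
pos 19: UGU -> I; peptide=FCLPSI
pos 22: UCG -> M; peptide=FCLPSIM
pos 25: CAA -> P; peptide=FCLPSIMP
pos 28: only 1 nt remain (<3), stop (end of mRNA)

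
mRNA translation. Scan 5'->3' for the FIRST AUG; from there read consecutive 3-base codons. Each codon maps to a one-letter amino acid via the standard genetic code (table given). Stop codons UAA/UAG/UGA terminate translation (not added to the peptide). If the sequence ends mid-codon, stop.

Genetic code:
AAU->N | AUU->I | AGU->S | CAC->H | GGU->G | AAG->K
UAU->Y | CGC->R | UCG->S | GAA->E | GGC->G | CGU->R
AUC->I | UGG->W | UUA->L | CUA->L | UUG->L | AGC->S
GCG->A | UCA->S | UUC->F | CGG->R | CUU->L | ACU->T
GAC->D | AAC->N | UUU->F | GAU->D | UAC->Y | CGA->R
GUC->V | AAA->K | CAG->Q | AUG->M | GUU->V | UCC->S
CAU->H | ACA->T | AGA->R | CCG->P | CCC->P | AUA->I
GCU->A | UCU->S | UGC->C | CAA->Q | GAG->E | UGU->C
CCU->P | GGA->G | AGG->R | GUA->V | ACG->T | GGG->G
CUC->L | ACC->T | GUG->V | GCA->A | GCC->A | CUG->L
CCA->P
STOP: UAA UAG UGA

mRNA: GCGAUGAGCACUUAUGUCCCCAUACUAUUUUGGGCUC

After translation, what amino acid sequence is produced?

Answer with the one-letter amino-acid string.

Answer: MSTYVPILFWA

Derivation:
start AUG at pos 3
pos 3: AUG -> M; peptide=M
pos 6: AGC -> S; peptide=MS
pos 9: ACU -> T; peptide=MST
pos 12: UAU -> Y; peptide=MSTY
pos 15: GUC -> V; peptide=MSTYV
pos 18: CCC -> P; peptide=MSTYVP
pos 21: AUA -> I; peptide=MSTYVPI
pos 24: CUA -> L; peptide=MSTYVPIL
pos 27: UUU -> F; peptide=MSTYVPILF
pos 30: UGG -> W; peptide=MSTYVPILFW
pos 33: GCU -> A; peptide=MSTYVPILFWA
pos 36: only 1 nt remain (<3), stop (end of mRNA)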